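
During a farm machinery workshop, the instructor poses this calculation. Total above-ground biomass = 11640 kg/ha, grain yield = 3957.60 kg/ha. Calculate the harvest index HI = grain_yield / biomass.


HI = grain_yield / biomass
   = 3957.60 / 11640
   = 0.34


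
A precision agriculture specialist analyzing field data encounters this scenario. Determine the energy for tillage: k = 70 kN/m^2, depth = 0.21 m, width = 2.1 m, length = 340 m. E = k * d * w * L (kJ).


E = k * d * w * L
  = 70 * 0.21 * 2.1 * 340
  = 10495.80 kJ


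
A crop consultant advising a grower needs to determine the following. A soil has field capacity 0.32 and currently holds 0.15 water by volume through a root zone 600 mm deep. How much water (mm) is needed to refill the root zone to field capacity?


SMD = (FC - theta) * D
    = (0.32 - 0.15) * 600
    = 0.170 * 600
    = 102 mm


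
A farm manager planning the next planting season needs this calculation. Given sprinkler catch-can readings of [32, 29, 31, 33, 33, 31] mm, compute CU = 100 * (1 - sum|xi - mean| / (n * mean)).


xbar = 189 / 6 = 31.500
sum|xi - xbar| = 7
CU = 100 * (1 - 7 / (6 * 31.500))
   = 100 * (1 - 0.0370)
   = 96.30%


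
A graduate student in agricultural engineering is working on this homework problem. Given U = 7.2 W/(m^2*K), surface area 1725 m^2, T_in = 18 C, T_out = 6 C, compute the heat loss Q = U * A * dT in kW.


dT = 18 - (6) = 12 K
Q = U * A * dT
  = 7.2 * 1725 * 12
  = 149040 W = 149.04 kW


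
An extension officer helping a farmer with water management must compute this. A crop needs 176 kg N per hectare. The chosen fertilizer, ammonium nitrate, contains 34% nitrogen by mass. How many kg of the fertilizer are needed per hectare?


Rate = N_required / (N_content / 100)
     = 176 / (34 / 100)
     = 176 / 0.34
     = 517.65 kg/ha


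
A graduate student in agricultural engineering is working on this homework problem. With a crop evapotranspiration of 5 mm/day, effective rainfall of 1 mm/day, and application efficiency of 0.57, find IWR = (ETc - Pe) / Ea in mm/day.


IWR = (ETc - Pe) / Ea
    = (5 - 1) / 0.57
    = 4 / 0.57
    = 7.02 mm/day


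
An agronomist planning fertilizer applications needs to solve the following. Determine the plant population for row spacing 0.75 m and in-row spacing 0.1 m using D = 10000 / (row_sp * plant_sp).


D = 10000 / (row_sp * plant_sp)
  = 10000 / (0.75 * 0.1)
  = 10000 / 0.0750
  = 133333.33 plants/ha


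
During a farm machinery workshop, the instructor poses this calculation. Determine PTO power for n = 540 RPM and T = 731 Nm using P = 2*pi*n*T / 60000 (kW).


P = 2*pi*n*T / 60000
  = 2*pi * 540 * 731 / 60000
  = 2480224.57 / 60000
  = 41.34 kW


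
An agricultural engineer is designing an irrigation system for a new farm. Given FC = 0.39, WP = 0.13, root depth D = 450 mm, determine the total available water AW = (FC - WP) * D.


AW = (FC - WP) * D
   = (0.39 - 0.13) * 450
   = 0.26 * 450
   = 117 mm


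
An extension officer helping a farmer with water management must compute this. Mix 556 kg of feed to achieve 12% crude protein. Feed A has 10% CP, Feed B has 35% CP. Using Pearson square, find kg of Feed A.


parts_A = CP_b - target = 35 - 12 = 23
parts_B = target - CP_a = 12 - 10 = 2
total_parts = 23 + 2 = 25
Feed A = 556 * 23 / 25 = 511.52 kg
Feed B = 556 * 2 / 25 = 44.48 kg

511.52 kg


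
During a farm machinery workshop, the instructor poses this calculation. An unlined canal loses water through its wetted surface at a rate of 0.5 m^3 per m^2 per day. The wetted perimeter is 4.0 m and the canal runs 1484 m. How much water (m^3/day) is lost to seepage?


S = C * P * L
  = 0.5 * 4.0 * 1484
  = 2968 m^3/day


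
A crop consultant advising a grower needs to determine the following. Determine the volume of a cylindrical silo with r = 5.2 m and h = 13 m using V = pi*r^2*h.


V = pi * r^2 * h
  = pi * 5.2^2 * 13
  = pi * 27.04 * 13
  = 1104.33 m^3


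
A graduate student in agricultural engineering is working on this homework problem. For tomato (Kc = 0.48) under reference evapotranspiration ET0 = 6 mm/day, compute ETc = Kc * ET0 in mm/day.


ETc = Kc * ET0
    = 0.48 * 6
    = 2.88 mm/day


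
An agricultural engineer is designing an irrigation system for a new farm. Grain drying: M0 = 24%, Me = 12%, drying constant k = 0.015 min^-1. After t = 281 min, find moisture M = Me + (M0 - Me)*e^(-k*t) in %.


M = Me + (M0 - Me) * e^(-k*t)
  = 12 + (24 - 12) * e^(-0.015*281)
  = 12 + 12 * e^(-4.215)
  = 12 + 12 * 0.01477
  = 12 + 0.1773
  = 12.18%


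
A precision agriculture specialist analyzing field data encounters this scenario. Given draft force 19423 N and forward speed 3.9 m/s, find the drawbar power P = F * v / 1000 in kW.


P = F * v / 1000
  = 19423 * 3.9 / 1000
  = 75749.70 / 1000
  = 75.75 kW


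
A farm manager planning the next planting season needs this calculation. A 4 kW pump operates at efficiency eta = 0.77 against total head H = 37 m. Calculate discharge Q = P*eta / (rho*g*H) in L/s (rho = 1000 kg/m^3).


Q = (P * 1000 * eta) / (rho * g * H)
  = (4 * 1000 * 0.77) / (1000 * 9.81 * 37)
  = 3080 / 362970
  = 0.00849 m^3/s = 8.49 L/s


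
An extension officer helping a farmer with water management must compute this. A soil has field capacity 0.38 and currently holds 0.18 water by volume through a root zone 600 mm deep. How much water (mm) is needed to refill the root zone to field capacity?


SMD = (FC - theta) * D
    = (0.38 - 0.18) * 600
    = 0.200 * 600
    = 120 mm


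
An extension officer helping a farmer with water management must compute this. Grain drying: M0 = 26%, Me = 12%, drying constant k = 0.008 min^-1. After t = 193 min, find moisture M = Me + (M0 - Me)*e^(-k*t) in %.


M = Me + (M0 - Me) * e^(-k*t)
  = 12 + (26 - 12) * e^(-0.008*193)
  = 12 + 14 * e^(-1.544)
  = 12 + 14 * 0.21353
  = 12 + 2.9894
  = 14.99%


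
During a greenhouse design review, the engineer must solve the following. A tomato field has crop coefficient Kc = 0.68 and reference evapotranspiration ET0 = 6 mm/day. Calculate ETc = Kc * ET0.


ETc = Kc * ET0
    = 0.68 * 6
    = 4.08 mm/day


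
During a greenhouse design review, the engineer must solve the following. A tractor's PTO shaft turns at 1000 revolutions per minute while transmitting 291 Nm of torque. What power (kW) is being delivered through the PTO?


P = 2*pi*n*T / 60000
  = 2*pi * 1000 * 291 / 60000
  = 1828406.92 / 60000
  = 30.47 kW


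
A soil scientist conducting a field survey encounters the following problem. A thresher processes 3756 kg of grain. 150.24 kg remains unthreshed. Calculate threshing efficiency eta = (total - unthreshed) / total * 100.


eta = (total - unthreshed) / total * 100
    = (3756 - 150.24) / 3756 * 100
    = 3605.76 / 3756 * 100
    = 96%


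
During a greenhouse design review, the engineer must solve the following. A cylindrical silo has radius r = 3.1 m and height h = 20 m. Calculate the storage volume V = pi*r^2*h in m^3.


V = pi * r^2 * h
  = pi * 3.1^2 * 20
  = pi * 9.61 * 20
  = 603.81 m^3


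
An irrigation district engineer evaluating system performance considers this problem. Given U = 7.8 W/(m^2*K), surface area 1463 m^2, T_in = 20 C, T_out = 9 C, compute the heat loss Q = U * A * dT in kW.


dT = 20 - (9) = 11 K
Q = U * A * dT
  = 7.8 * 1463 * 11
  = 125525.40 W = 125.53 kW


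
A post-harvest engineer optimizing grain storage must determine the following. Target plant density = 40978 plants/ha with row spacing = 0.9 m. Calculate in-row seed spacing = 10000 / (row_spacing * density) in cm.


spacing = 10000 / (row_sp * density)
        = 10000 / (0.9 * 40978)
        = 10000 / 36880.20
        = 0.27115 m = 27.11 cm


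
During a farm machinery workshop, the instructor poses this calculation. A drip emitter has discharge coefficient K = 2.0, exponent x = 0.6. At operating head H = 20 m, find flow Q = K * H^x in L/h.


Q = K * H^x
  = 2.0 * 20^0.6
  = 2.0 * 6.0342
  = 12.07 L/h


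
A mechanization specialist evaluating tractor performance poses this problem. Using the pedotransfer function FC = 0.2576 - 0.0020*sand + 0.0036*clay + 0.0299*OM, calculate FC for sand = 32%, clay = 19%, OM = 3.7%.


FC = 0.2576 - 0.0020*32 + 0.0036*19 + 0.0299*3.7
   = 0.2576 - 0.0640 + 0.0684 + 0.1106
   = 0.3726


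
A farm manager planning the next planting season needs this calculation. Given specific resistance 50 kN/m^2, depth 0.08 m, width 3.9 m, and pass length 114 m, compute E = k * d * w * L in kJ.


E = k * d * w * L
  = 50 * 0.08 * 3.9 * 114
  = 1778.40 kJ


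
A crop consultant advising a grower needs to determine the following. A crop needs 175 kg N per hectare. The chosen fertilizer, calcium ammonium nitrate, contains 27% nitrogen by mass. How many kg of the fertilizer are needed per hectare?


Rate = N_required / (N_content / 100)
     = 175 / (27 / 100)
     = 175 / 0.27
     = 648.15 kg/ha


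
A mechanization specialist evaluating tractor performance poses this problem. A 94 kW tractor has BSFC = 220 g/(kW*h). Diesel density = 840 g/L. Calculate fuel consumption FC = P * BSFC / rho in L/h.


FC = P * BSFC / rho_fuel
   = 94 * 220 / 840
   = 20680 / 840
   = 24.62 L/h


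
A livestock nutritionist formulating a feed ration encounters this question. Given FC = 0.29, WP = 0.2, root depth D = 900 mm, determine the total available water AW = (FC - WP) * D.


AW = (FC - WP) * D
   = (0.29 - 0.2) * 900
   = 0.09 * 900
   = 81 mm


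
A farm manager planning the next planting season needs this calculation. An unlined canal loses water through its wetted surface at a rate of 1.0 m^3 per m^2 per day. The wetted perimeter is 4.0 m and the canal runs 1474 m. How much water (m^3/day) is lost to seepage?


S = C * P * L
  = 1.0 * 4.0 * 1474
  = 5896 m^3/day


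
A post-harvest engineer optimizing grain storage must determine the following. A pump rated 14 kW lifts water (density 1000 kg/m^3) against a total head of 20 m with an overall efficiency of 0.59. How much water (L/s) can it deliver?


Q = (P * 1000 * eta) / (rho * g * H)
  = (14 * 1000 * 0.59) / (1000 * 9.81 * 20)
  = 8260 / 196200
  = 0.04210 m^3/s = 42.10 L/s


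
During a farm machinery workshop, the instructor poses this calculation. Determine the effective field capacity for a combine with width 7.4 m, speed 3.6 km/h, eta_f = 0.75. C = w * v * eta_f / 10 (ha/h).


C = w * v * eta_f / 10
  = 7.4 * 3.6 * 0.75 / 10
  = 19.98 / 10
  = 2.00 ha/h


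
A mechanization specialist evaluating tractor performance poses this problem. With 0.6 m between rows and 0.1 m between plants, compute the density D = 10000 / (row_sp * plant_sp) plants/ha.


D = 10000 / (row_sp * plant_sp)
  = 10000 / (0.6 * 0.1)
  = 10000 / 0.0600
  = 166666.67 plants/ha


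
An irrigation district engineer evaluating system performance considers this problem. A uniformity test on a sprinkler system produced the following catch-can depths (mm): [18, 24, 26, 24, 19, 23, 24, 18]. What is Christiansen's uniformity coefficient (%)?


xbar = 176 / 8 = 22
sum|xi - xbar| = 22
CU = 100 * (1 - 22 / (8 * 22))
   = 100 * (1 - 0.1250)
   = 87.50%


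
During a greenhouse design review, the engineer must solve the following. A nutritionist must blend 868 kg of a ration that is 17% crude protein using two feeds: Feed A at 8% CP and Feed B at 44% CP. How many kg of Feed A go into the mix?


parts_A = CP_b - target = 44 - 17 = 27
parts_B = target - CP_a = 17 - 8 = 9
total_parts = 27 + 9 = 36
Feed A = 868 * 27 / 36 = 651 kg
Feed B = 868 * 9 / 36 = 217 kg

651 kg


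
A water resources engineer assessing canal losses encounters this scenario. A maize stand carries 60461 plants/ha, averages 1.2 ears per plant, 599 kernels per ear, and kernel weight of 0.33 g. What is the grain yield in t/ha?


Y = density * ears * kernels * kw
  = 60461 * 1.2 * 599 * 0.33 g/ha
  = 14341591.04 g/ha
  = 14341.59 kg/ha = 14.34 t/ha


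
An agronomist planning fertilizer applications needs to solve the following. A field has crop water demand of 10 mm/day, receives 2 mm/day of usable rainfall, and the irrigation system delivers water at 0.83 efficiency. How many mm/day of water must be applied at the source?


IWR = (ETc - Pe) / Ea
    = (10 - 2) / 0.83
    = 8 / 0.83
    = 9.64 mm/day


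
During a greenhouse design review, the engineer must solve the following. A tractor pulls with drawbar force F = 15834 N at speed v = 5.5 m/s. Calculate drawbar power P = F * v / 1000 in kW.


P = F * v / 1000
  = 15834 * 5.5 / 1000
  = 87087 / 1000
  = 87.09 kW


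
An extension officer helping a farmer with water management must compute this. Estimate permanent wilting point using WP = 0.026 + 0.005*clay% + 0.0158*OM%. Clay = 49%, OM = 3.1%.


WP = 0.026 + 0.005*49 + 0.0158*3.1
   = 0.026 + 0.2450 + 0.0490
   = 0.3200


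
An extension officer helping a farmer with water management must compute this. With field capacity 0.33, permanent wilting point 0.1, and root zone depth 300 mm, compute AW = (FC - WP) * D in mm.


AW = (FC - WP) * D
   = (0.33 - 0.1) * 300
   = 0.23 * 300
   = 69 mm


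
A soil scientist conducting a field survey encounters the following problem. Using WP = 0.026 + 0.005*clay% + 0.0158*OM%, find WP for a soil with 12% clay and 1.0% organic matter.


WP = 0.026 + 0.005*12 + 0.0158*1.0
   = 0.026 + 0.0600 + 0.0158
   = 0.1018


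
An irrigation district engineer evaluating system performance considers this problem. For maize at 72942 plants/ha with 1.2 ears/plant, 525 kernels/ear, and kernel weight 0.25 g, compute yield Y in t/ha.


Y = density * ears * kernels * kw
  = 72942 * 1.2 * 525 * 0.25 g/ha
  = 11488365 g/ha
  = 11488.37 kg/ha = 11.49 t/ha


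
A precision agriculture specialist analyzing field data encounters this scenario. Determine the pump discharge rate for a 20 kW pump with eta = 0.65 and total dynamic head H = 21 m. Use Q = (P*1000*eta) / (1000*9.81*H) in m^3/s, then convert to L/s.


Q = (P * 1000 * eta) / (rho * g * H)
  = (20 * 1000 * 0.65) / (1000 * 9.81 * 21)
  = 13000 / 206010
  = 0.06310 m^3/s = 63.10 L/s


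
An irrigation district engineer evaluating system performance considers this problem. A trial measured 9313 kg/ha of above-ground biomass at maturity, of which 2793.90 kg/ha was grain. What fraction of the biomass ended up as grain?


HI = grain_yield / biomass
   = 2793.90 / 9313
   = 0.30


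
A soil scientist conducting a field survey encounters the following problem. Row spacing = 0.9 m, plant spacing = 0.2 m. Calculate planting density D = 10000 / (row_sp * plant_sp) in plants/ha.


D = 10000 / (row_sp * plant_sp)
  = 10000 / (0.9 * 0.2)
  = 10000 / 0.1800
  = 55555.56 plants/ha


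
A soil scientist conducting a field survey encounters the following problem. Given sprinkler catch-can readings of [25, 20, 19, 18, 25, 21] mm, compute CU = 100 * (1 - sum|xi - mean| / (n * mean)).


xbar = 128 / 6 = 21.333
sum|xi - xbar| = 14.667
CU = 100 * (1 - 14.667 / (6 * 21.333))
   = 100 * (1 - 0.1146)
   = 88.54%


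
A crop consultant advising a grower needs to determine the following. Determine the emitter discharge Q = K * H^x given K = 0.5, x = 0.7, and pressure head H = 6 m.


Q = K * H^x
  = 0.5 * 6^0.7
  = 0.5 * 3.5051
  = 1.75 L/h


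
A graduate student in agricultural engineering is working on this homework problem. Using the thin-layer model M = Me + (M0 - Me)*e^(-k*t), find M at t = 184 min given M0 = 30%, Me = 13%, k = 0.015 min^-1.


M = Me + (M0 - Me) * e^(-k*t)
  = 13 + (30 - 13) * e^(-0.015*184)
  = 13 + 17 * e^(-2.760)
  = 13 + 17 * 0.06329
  = 13 + 1.0760
  = 14.08%


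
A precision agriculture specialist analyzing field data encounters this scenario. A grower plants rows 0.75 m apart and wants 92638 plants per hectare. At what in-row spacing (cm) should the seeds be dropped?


spacing = 10000 / (row_sp * density)
        = 10000 / (0.75 * 92638)
        = 10000 / 69478.50
        = 0.14393 m = 14.39 cm


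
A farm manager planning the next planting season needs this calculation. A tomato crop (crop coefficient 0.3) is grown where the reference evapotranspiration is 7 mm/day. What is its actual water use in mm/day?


ETc = Kc * ET0
    = 0.3 * 7
    = 2.10 mm/day


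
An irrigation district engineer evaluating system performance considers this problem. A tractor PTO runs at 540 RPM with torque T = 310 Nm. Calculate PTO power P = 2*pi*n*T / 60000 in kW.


P = 2*pi*n*T / 60000
  = 2*pi * 540 * 310 / 60000
  = 1051805.22 / 60000
  = 17.53 kW


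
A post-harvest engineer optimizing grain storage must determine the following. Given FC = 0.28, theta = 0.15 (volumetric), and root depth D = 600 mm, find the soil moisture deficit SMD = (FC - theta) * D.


SMD = (FC - theta) * D
    = (0.28 - 0.15) * 600
    = 0.130 * 600
    = 78 mm


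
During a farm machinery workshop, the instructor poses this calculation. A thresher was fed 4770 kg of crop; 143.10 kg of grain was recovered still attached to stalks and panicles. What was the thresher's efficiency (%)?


eta = (total - unthreshed) / total * 100
    = (4770 - 143.10) / 4770 * 100
    = 4626.90 / 4770 * 100
    = 97%


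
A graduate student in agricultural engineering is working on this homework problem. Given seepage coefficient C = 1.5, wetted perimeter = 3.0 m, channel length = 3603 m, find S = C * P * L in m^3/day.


S = C * P * L
  = 1.5 * 3.0 * 3603
  = 16213.50 m^3/day


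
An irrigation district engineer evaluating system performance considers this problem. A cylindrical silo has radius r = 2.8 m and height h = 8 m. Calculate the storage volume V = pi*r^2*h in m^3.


V = pi * r^2 * h
  = pi * 2.8^2 * 8
  = pi * 7.84 * 8
  = 197.04 m^3


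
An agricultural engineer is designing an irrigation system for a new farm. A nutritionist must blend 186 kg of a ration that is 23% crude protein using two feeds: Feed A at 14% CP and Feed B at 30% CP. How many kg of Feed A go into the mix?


parts_A = CP_b - target = 30 - 23 = 7
parts_B = target - CP_a = 23 - 14 = 9
total_parts = 7 + 9 = 16
Feed A = 186 * 7 / 16 = 81.38 kg
Feed B = 186 * 9 / 16 = 104.63 kg

81.38 kg


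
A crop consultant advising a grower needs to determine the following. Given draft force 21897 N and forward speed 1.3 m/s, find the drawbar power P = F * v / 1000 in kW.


P = F * v / 1000
  = 21897 * 1.3 / 1000
  = 28466.10 / 1000
  = 28.47 kW


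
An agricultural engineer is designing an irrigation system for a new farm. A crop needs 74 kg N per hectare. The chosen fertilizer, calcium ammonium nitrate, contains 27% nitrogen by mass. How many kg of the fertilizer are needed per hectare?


Rate = N_required / (N_content / 100)
     = 74 / (27 / 100)
     = 74 / 0.27
     = 274.07 kg/ha


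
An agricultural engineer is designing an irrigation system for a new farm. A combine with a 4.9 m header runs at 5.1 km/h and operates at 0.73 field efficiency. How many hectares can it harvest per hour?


C = w * v * eta_f / 10
  = 4.9 * 5.1 * 0.73 / 10
  = 18.24 / 10
  = 1.82 ha/h


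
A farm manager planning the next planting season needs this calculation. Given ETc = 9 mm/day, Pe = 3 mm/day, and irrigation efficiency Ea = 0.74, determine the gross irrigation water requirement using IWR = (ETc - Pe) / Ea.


IWR = (ETc - Pe) / Ea
    = (9 - 3) / 0.74
    = 6 / 0.74
    = 8.11 mm/day


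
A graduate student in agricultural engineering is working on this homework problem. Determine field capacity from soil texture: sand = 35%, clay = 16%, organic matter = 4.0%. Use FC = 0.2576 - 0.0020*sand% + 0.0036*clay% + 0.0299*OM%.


FC = 0.2576 - 0.0020*35 + 0.0036*16 + 0.0299*4.0
   = 0.2576 - 0.0700 + 0.0576 + 0.1196
   = 0.3648


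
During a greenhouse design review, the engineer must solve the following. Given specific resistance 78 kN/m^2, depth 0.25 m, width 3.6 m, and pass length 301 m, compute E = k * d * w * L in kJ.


E = k * d * w * L
  = 78 * 0.25 * 3.6 * 301
  = 21130.20 kJ


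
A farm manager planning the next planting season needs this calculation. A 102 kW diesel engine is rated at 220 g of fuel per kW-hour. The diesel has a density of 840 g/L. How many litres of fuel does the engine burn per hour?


FC = P * BSFC / rho_fuel
   = 102 * 220 / 840
   = 22440 / 840
   = 26.71 L/h


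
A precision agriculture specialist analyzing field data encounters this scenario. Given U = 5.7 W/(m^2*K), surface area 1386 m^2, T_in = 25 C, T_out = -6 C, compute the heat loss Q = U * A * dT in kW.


dT = 25 - (-6) = 31 K
Q = U * A * dT
  = 5.7 * 1386 * 31
  = 244906.20 W = 244.91 kW


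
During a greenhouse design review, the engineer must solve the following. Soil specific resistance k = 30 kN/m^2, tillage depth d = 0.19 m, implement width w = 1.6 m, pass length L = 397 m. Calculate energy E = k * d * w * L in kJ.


E = k * d * w * L
  = 30 * 0.19 * 1.6 * 397
  = 3620.64 kJ


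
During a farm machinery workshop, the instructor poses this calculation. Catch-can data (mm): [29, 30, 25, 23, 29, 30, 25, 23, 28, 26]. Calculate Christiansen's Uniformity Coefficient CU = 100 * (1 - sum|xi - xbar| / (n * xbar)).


xbar = 268 / 10 = 26.800
sum|xi - xbar| = 24
CU = 100 * (1 - 24 / (10 * 26.800))
   = 100 * (1 - 0.0896)
   = 91.04%


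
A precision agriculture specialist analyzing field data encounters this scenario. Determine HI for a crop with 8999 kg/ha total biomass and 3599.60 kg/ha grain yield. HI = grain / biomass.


HI = grain_yield / biomass
   = 3599.60 / 8999
   = 0.40


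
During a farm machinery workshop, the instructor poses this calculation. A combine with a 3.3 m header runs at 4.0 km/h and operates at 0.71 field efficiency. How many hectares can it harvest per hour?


C = w * v * eta_f / 10
  = 3.3 * 4.0 * 0.71 / 10
  = 9.37 / 10
  = 0.94 ha/h


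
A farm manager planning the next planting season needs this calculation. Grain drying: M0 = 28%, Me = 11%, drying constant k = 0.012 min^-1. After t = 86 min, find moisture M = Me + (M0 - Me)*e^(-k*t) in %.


M = Me + (M0 - Me) * e^(-k*t)
  = 11 + (28 - 11) * e^(-0.012*86)
  = 11 + 17 * e^(-1.032)
  = 11 + 17 * 0.35629
  = 11 + 6.0570
  = 17.06%


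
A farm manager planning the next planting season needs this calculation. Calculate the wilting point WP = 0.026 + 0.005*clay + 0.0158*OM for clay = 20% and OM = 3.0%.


WP = 0.026 + 0.005*20 + 0.0158*3.0
   = 0.026 + 0.1000 + 0.0474
   = 0.1734


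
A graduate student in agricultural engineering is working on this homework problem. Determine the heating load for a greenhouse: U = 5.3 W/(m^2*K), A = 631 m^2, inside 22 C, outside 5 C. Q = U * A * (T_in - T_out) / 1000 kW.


dT = 22 - (5) = 17 K
Q = U * A * dT
  = 5.3 * 631 * 17
  = 56853.10 W = 56.85 kW


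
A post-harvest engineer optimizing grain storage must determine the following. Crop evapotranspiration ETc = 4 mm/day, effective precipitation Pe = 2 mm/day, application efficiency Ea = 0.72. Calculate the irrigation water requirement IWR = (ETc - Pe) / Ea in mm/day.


IWR = (ETc - Pe) / Ea
    = (4 - 2) / 0.72
    = 2 / 0.72
    = 2.78 mm/day


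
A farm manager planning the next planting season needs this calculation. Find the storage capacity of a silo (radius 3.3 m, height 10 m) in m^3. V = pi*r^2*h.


V = pi * r^2 * h
  = pi * 3.3^2 * 10
  = pi * 10.89 * 10
  = 342.12 m^3


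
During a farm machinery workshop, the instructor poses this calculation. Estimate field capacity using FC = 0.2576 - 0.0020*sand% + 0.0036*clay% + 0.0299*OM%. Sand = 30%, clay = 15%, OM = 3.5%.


FC = 0.2576 - 0.0020*30 + 0.0036*15 + 0.0299*3.5
   = 0.2576 - 0.0600 + 0.0540 + 0.1047
   = 0.3563


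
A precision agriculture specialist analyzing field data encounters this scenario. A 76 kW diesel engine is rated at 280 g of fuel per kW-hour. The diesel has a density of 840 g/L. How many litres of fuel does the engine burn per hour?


FC = P * BSFC / rho_fuel
   = 76 * 280 / 840
   = 21280 / 840
   = 25.33 L/h


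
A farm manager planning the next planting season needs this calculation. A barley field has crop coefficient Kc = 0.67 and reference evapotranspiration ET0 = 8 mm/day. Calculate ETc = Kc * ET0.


ETc = Kc * ET0
    = 0.67 * 8
    = 5.36 mm/day


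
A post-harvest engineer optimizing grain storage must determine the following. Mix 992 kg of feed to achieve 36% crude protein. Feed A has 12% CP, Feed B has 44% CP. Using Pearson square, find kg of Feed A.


parts_A = CP_b - target = 44 - 36 = 8
parts_B = target - CP_a = 36 - 12 = 24
total_parts = 8 + 24 = 32
Feed A = 992 * 8 / 32 = 248 kg
Feed B = 992 * 24 / 32 = 744 kg

248 kg


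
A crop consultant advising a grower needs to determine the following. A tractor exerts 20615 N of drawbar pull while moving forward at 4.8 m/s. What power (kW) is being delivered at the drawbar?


P = F * v / 1000
  = 20615 * 4.8 / 1000
  = 98952 / 1000
  = 98.95 kW


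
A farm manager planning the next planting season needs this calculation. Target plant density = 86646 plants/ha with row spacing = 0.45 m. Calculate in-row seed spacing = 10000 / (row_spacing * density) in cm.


spacing = 10000 / (row_sp * density)
        = 10000 / (0.45 * 86646)
        = 10000 / 38990.70
        = 0.25647 m = 25.65 cm


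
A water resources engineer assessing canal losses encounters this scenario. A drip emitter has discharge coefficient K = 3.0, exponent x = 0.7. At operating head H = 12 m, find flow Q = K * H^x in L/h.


Q = K * H^x
  = 3.0 * 12^0.7
  = 3.0 * 5.6941
  = 17.08 L/h


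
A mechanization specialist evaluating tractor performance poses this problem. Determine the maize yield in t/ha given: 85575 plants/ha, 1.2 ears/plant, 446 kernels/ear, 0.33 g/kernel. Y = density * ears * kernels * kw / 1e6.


Y = density * ears * kernels * kw
  = 85575 * 1.2 * 446 * 0.33 g/ha
  = 15113914.20 g/ha
  = 15113.91 kg/ha = 15.11 t/ha


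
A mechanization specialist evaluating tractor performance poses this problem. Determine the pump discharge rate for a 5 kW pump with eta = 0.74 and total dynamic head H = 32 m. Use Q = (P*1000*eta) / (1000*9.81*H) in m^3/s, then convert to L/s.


Q = (P * 1000 * eta) / (rho * g * H)
  = (5 * 1000 * 0.74) / (1000 * 9.81 * 32)
  = 3700 / 313920
  = 0.01179 m^3/s = 11.79 L/s


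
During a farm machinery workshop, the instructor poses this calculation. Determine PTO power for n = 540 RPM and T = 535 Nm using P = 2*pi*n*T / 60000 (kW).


P = 2*pi*n*T / 60000
  = 2*pi * 540 * 535 / 60000
  = 1815212.24 / 60000
  = 30.25 kW


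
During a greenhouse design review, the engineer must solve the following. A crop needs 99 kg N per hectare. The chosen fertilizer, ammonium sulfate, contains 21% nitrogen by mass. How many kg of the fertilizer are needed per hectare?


Rate = N_required / (N_content / 100)
     = 99 / (21 / 100)
     = 99 / 0.21
     = 471.43 kg/ha


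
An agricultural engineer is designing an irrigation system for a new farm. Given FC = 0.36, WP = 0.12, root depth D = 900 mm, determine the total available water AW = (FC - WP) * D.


AW = (FC - WP) * D
   = (0.36 - 0.12) * 900
   = 0.24 * 900
   = 216 mm


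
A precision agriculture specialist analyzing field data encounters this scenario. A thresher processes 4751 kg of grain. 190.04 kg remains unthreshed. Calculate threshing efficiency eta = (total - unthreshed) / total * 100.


eta = (total - unthreshed) / total * 100
    = (4751 - 190.04) / 4751 * 100
    = 4560.96 / 4751 * 100
    = 96%


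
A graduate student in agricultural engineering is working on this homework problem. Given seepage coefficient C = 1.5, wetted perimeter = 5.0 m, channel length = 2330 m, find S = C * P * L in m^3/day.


S = C * P * L
  = 1.5 * 5.0 * 2330
  = 17475 m^3/day


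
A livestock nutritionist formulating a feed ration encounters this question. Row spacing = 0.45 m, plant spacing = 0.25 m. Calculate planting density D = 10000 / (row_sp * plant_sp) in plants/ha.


D = 10000 / (row_sp * plant_sp)
  = 10000 / (0.45 * 0.25)
  = 10000 / 0.1125
  = 88888.89 plants/ha


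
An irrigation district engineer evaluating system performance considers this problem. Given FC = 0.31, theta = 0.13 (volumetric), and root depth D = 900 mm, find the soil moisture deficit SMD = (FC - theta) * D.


SMD = (FC - theta) * D
    = (0.31 - 0.13) * 900
    = 0.180 * 900
    = 162 mm


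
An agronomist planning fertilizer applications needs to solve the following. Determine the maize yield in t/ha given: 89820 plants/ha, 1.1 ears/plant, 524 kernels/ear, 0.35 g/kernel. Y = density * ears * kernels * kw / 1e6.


Y = density * ears * kernels * kw
  = 89820 * 1.1 * 524 * 0.35 g/ha
  = 18120286.80 g/ha
  = 18120.29 kg/ha = 18.12 t/ha


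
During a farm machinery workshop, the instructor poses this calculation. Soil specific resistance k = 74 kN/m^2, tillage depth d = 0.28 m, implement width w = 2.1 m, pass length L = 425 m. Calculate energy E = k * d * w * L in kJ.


E = k * d * w * L
  = 74 * 0.28 * 2.1 * 425
  = 18492.60 kJ


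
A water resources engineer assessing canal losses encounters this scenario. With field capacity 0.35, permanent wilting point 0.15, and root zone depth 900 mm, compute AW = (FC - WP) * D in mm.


AW = (FC - WP) * D
   = (0.35 - 0.15) * 900
   = 0.20 * 900
   = 180 mm


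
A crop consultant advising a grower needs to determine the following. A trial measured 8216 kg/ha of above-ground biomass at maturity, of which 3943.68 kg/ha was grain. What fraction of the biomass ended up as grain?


HI = grain_yield / biomass
   = 3943.68 / 8216
   = 0.48


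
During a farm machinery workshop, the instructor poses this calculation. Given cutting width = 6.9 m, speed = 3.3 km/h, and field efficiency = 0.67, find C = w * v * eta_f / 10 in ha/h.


C = w * v * eta_f / 10
  = 6.9 * 3.3 * 0.67 / 10
  = 15.26 / 10
  = 1.53 ha/h


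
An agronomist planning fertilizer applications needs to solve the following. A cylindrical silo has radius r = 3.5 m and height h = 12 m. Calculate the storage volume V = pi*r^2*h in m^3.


V = pi * r^2 * h
  = pi * 3.5^2 * 12
  = pi * 12.25 * 12
  = 461.81 m^3


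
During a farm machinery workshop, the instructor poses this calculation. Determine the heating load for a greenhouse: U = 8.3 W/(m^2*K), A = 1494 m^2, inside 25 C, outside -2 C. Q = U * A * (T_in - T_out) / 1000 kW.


dT = 25 - (-2) = 27 K
Q = U * A * dT
  = 8.3 * 1494 * 27
  = 334805.40 W = 334.81 kW


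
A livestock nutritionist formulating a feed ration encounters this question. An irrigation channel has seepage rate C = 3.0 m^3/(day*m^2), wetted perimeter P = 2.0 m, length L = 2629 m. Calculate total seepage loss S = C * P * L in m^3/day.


S = C * P * L
  = 3.0 * 2.0 * 2629
  = 15774 m^3/day


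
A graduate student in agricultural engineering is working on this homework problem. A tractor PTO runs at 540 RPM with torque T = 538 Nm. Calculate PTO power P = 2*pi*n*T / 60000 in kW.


P = 2*pi*n*T / 60000
  = 2*pi * 540 * 538 / 60000
  = 1825391.00 / 60000
  = 30.42 kW


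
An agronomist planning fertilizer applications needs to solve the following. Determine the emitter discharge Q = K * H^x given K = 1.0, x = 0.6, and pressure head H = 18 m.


Q = K * H^x
  = 1.0 * 18^0.6
  = 1.0 * 5.6645
  = 5.66 L/h


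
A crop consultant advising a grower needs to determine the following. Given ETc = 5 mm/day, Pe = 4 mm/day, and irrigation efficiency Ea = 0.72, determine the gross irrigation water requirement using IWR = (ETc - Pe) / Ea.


IWR = (ETc - Pe) / Ea
    = (5 - 4) / 0.72
    = 1 / 0.72
    = 1.39 mm/day


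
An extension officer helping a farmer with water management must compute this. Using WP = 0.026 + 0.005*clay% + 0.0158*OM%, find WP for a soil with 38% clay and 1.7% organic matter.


WP = 0.026 + 0.005*38 + 0.0158*1.7
   = 0.026 + 0.1900 + 0.0269
   = 0.2429


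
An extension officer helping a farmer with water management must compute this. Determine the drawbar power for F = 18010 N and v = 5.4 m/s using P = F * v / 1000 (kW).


P = F * v / 1000
  = 18010 * 5.4 / 1000
  = 97254 / 1000
  = 97.25 kW


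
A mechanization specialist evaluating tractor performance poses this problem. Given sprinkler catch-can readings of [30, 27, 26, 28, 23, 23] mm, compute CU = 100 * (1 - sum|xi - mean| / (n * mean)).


xbar = 157 / 6 = 26.167
sum|xi - xbar| = 13
CU = 100 * (1 - 13 / (6 * 26.167))
   = 100 * (1 - 0.0828)
   = 91.72%


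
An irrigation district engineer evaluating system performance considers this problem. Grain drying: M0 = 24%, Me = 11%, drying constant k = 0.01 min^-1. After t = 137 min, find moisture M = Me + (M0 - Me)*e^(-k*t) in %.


M = Me + (M0 - Me) * e^(-k*t)
  = 11 + (24 - 11) * e^(-0.01*137)
  = 11 + 13 * e^(-1.370)
  = 11 + 13 * 0.25411
  = 11 + 3.3034
  = 14.30%


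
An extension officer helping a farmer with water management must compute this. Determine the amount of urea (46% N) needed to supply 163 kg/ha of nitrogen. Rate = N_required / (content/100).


Rate = N_required / (N_content / 100)
     = 163 / (46 / 100)
     = 163 / 0.46
     = 354.35 kg/ha


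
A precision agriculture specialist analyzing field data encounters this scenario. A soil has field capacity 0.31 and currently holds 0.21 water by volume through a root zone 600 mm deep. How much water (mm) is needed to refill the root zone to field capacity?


SMD = (FC - theta) * D
    = (0.31 - 0.21) * 600
    = 0.100 * 600
    = 60 mm


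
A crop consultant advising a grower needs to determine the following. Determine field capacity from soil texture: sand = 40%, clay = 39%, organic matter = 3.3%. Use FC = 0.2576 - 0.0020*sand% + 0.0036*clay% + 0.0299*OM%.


FC = 0.2576 - 0.0020*40 + 0.0036*39 + 0.0299*3.3
   = 0.2576 - 0.0800 + 0.1404 + 0.0987
   = 0.4167


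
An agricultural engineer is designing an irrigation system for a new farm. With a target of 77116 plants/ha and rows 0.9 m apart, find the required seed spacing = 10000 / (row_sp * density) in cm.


spacing = 10000 / (row_sp * density)
        = 10000 / (0.9 * 77116)
        = 10000 / 69404.40
        = 0.14408 m = 14.41 cm


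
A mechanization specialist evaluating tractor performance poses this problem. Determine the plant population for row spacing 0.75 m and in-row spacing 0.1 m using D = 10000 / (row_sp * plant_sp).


D = 10000 / (row_sp * plant_sp)
  = 10000 / (0.75 * 0.1)
  = 10000 / 0.0750
  = 133333.33 plants/ha


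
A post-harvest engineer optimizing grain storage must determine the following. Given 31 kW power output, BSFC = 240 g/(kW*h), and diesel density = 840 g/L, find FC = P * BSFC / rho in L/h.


FC = P * BSFC / rho_fuel
   = 31 * 240 / 840
   = 7440 / 840
   = 8.86 L/h


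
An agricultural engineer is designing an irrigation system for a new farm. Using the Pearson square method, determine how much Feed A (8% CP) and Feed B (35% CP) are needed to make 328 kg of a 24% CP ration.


parts_A = CP_b - target = 35 - 24 = 11
parts_B = target - CP_a = 24 - 8 = 16
total_parts = 11 + 16 = 27
Feed A = 328 * 11 / 27 = 133.63 kg
Feed B = 328 * 16 / 27 = 194.37 kg

133.63 kg


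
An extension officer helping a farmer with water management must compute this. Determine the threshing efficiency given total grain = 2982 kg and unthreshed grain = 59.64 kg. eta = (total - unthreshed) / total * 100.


eta = (total - unthreshed) / total * 100
    = (2982 - 59.64) / 2982 * 100
    = 2922.36 / 2982 * 100
    = 98%


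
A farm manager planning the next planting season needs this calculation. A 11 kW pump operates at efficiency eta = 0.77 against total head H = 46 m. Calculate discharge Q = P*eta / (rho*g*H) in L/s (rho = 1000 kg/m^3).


Q = (P * 1000 * eta) / (rho * g * H)
  = (11 * 1000 * 0.77) / (1000 * 9.81 * 46)
  = 8470 / 451260
  = 0.01877 m^3/s = 18.77 L/s


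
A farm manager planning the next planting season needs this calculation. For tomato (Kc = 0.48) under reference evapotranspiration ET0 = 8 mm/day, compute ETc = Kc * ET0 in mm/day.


ETc = Kc * ET0
    = 0.48 * 8
    = 3.84 mm/day


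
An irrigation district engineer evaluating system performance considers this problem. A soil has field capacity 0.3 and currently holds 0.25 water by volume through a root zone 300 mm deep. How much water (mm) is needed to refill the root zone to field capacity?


SMD = (FC - theta) * D
    = (0.3 - 0.25) * 300
    = 0.050 * 300
    = 15 mm


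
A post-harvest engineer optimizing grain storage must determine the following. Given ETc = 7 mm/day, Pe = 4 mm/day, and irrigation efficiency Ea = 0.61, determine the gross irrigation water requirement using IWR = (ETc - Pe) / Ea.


IWR = (ETc - Pe) / Ea
    = (7 - 4) / 0.61
    = 3 / 0.61
    = 4.92 mm/day


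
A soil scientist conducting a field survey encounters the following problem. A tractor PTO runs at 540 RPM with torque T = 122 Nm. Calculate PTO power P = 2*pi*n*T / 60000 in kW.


P = 2*pi*n*T / 60000
  = 2*pi * 540 * 122 / 60000
  = 413936.25 / 60000
  = 6.90 kW


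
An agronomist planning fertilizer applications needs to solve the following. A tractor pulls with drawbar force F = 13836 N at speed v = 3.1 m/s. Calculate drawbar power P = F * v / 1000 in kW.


P = F * v / 1000
  = 13836 * 3.1 / 1000
  = 42891.60 / 1000
  = 42.89 kW


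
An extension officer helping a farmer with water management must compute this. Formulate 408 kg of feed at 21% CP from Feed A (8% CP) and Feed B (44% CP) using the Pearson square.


parts_A = CP_b - target = 44 - 21 = 23
parts_B = target - CP_a = 21 - 8 = 13
total_parts = 23 + 13 = 36
Feed A = 408 * 23 / 36 = 260.67 kg
Feed B = 408 * 13 / 36 = 147.33 kg

260.67 kg


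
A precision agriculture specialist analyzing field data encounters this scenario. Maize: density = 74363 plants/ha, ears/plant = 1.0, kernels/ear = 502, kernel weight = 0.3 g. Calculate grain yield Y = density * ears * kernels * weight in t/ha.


Y = density * ears * kernels * kw
  = 74363 * 1.0 * 502 * 0.3 g/ha
  = 11199067.80 g/ha
  = 11199.07 kg/ha = 11.20 t/ha


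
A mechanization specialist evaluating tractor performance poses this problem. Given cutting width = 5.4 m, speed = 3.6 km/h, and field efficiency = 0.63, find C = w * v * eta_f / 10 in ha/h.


C = w * v * eta_f / 10
  = 5.4 * 3.6 * 0.63 / 10
  = 12.25 / 10
  = 1.22 ha/h


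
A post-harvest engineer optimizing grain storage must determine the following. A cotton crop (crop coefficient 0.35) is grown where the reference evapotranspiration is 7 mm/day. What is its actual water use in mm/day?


ETc = Kc * ET0
    = 0.35 * 7
    = 2.45 mm/day


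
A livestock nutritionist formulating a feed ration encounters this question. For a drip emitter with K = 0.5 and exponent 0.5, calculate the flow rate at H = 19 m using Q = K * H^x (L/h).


Q = K * H^x
  = 0.5 * 19^0.5
  = 0.5 * 4.3589
  = 2.18 L/h


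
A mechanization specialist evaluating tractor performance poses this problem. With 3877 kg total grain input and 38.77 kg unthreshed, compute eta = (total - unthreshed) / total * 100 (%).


eta = (total - unthreshed) / total * 100
    = (3877 - 38.77) / 3877 * 100
    = 3838.23 / 3877 * 100
    = 99%


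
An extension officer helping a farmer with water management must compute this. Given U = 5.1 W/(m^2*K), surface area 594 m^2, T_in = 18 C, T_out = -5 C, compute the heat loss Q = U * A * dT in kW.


dT = 18 - (-5) = 23 K
Q = U * A * dT
  = 5.1 * 594 * 23
  = 69676.20 W = 69.68 kW


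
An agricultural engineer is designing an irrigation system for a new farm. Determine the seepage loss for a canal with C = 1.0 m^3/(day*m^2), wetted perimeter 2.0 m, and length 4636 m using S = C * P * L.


S = C * P * L
  = 1.0 * 2.0 * 4636
  = 9272 m^3/day


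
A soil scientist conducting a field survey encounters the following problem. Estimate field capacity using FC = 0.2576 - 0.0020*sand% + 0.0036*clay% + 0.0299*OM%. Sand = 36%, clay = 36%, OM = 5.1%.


FC = 0.2576 - 0.0020*36 + 0.0036*36 + 0.0299*5.1
   = 0.2576 - 0.0720 + 0.1296 + 0.1525
   = 0.4677
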